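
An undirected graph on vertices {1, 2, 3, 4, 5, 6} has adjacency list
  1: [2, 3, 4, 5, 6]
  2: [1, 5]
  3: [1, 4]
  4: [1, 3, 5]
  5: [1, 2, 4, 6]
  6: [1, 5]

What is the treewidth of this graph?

A width-2 tree decomposition is:
Bags: B1 = {1, 3, 4}  B2 = {1, 4, 5}  B3 = {1, 2, 5}  B4 = {1, 5, 6}
Tree: B1–B2, B2–B3, B2–B4
Each bag holds 3 vertices, so the decomposition has width 2, which upper-bounds the treewidth. Conversely, {1, 3, 4} is a clique of size 3, and the vertices of any clique must share a bag in every tree decomposition; so some bag has ≥ 3 vertices and tw(G) ≥ 2. Hence tw(G) = 2 exactly.

2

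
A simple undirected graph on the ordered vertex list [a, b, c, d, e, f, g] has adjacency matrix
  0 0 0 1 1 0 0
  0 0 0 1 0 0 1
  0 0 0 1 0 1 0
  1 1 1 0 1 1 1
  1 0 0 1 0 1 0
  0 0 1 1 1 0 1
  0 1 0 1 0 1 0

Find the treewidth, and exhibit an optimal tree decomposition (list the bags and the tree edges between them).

Treewidth 2.
One such decomposition:
Bags: B1 = {c, d, f}  B2 = {d, e, f}  B3 = {a, d, e}  B4 = {d, f, g}  B5 = {b, d, g}
Tree: B1–B2, B2–B3, B2–B4, B4–B5

The largest bag has 3 vertices, giving width 2; this decomposition certifies tw(G) ≤ 2. For the lower bound, the 3 vertices {a, d, e} are pairwise adjacent, and any tree decomposition puts a clique entirely inside one bag — forcing width ≥ 2. Hence tw(G) = 2 exactly.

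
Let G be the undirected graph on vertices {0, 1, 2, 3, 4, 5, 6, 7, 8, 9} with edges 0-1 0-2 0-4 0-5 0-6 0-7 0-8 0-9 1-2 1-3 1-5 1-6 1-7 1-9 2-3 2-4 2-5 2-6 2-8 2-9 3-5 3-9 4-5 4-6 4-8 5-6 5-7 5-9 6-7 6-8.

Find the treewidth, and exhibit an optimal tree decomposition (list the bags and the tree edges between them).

Treewidth 4.
Bags: B1 = {0, 1, 5, 6, 7}  B2 = {0, 1, 2, 5, 6}  B3 = {0, 2, 4, 5, 6}  B4 = {0, 2, 4, 6, 8}  B5 = {0, 1, 2, 5, 9}  B6 = {1, 2, 3, 5, 9}
Tree: B1–B2, B2–B3, B3–B4, B2–B5, B5–B6

The largest bag has 5 vertices, giving width 4; this decomposition certifies tw(G) ≤ 4. Conversely, {0, 2, 4, 6, 8} is a clique of size 5, and the vertices of any clique must share a bag in every tree decomposition; so some bag has ≥ 5 vertices and tw(G) ≥ 4. Hence tw(G) = 4 exactly.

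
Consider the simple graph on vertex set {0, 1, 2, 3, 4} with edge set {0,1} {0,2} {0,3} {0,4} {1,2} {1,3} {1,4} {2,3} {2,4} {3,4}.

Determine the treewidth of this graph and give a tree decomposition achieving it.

Treewidth 4.
Bags: B1 = {0, 1, 2, 3, 4}
Tree: (single bag)

With just one bag of size 5, the width is 5 − 1 = 4, so tw(G) ≤ 4. For the lower bound, the 5 vertices {0, 1, 2, 3, 4} are pairwise adjacent, and any tree decomposition puts a clique entirely inside one bag — forcing width ≥ 4. Therefore the treewidth is 4.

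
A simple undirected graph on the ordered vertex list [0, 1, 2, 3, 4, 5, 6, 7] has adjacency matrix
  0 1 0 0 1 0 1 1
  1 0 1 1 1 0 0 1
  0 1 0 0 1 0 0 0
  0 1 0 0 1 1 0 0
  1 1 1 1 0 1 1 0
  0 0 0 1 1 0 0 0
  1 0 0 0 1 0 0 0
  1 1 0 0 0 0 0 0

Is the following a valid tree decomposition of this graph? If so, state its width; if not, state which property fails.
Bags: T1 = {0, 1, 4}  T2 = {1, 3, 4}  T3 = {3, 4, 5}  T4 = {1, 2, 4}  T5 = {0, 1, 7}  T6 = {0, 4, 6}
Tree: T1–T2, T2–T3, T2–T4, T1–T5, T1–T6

Yes; width 2.

Checking the three conditions: (i) the bags cover all of {0, 1, 2, 3, 4, 5, 6, 7}; (ii) for each edge, some bag contains both endpoints; (iii) the bags containing any fixed vertex form a subtree. All hold, so the decomposition is valid with width 3 − 1 = 2.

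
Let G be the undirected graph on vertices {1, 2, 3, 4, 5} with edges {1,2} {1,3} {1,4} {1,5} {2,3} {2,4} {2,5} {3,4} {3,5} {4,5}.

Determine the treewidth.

4

A width-4 tree decomposition is:
Bags: B1 = {1, 2, 3, 4, 5}
Tree: (single bag)
A single bag containing all 5 vertices is trivially a valid decomposition of width 4. For the lower bound, the 5 vertices {1, 2, 3, 4, 5} are pairwise adjacent, and any tree decomposition puts a clique entirely inside one bag — forcing width ≥ 4. The upper and lower bounds meet at 4, so that is the treewidth.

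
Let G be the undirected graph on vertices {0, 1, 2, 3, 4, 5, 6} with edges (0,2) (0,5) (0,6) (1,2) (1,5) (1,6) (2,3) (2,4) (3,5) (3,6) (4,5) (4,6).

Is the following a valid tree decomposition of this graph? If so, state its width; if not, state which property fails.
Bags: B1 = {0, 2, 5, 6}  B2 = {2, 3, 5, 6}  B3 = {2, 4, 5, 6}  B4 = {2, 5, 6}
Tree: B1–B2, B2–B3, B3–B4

No — vertex 1 appears in no bag.

A tree decomposition must satisfy three properties: every vertex lies in some bag; for every edge, both endpoints lie together in some bag; and for every vertex, the bags containing it form a connected subtree. Here vertex 1 appears in no bag, so the decomposition is invalid.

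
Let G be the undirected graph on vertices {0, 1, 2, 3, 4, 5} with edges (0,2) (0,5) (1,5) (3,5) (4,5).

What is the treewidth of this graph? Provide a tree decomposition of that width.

Treewidth 1.
One such decomposition:
Bags: B1 = {0, 5}  B2 = {1, 5}  B3 = {3, 5}  B4 = {0, 2}  B5 = {4, 5}
Tree: B1–B2, B2–B3, B1–B4, B2–B5

Each bag holds 2 vertices, so the decomposition has width 1, which upper-bounds the treewidth. Since G has at least one edge (e.g. 5–0), it is not an edgeless graph, so tw(G) ≥ 1. Hence tw(G) = 1 exactly.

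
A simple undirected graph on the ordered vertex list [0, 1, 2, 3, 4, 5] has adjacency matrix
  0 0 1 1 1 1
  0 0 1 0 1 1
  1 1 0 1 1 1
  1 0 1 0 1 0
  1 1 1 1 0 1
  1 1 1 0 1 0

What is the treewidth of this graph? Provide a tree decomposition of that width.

Treewidth 3.
Bags: B1 = {0, 2, 4, 5}  B2 = {1, 2, 4, 5}  B3 = {0, 2, 3, 4}
Tree: B1–B2, B1–B3

Each bag holds 4 vertices, so the decomposition has width 3, which upper-bounds the treewidth. Conversely, {0, 2, 3, 4} is a clique of size 4, and the vertices of any clique must share a bag in every tree decomposition; so some bag has ≥ 4 vertices and tw(G) ≥ 3. Therefore the treewidth is 3.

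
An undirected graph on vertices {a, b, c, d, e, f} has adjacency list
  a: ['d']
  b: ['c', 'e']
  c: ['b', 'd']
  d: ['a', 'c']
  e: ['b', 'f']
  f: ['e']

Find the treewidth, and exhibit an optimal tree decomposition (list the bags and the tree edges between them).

The largest bag has 2 vertices, giving width 1; this decomposition certifies tw(G) ≤ 1. Since G has at least one edge (e.g. c–d), it is not an edgeless graph, so tw(G) ≥ 1. Combining the bounds, tw(G) = 1.

Treewidth 1.
One such decomposition:
Bags: B1 = {c, d}  B2 = {b, c}  B3 = {b, e}  B4 = {a, d}  B5 = {e, f}
Tree: B1–B2, B2–B3, B1–B4, B3–B5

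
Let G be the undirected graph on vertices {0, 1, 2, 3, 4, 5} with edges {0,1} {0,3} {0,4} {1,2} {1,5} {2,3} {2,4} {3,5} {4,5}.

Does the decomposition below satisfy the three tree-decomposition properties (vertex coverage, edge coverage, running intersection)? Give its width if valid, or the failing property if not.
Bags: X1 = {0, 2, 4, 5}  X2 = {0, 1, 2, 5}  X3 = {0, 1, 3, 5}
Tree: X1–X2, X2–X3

No — edge (2,3) lies in no bag.

A tree decomposition must satisfy three properties: every vertex lies in some bag; for every edge, both endpoints lie together in some bag; and for every vertex, the bags containing it form a connected subtree. Here edge (2,3) lies in no bag, so the decomposition is invalid.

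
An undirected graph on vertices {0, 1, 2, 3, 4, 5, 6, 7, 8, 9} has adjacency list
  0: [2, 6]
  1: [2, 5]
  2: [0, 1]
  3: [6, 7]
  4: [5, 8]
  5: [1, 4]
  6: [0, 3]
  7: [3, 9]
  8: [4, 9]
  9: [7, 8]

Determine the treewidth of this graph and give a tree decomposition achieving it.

Every bag has size at most 3, so the width is 3 − 1 = 2 and tw(G) ≤ 2. The edges 7–9–8–4–5–1–2–0–6–3–7 form a cycle, so G is not a tree and its treewidth is at least 2. Hence tw(G) = 2 exactly.

Treewidth 2.
One such decomposition:
Bags: B1 = {7, 8, 9}  B2 = {4, 7, 8}  B3 = {4, 5, 7}  B4 = {1, 5, 7}  B5 = {1, 2, 7}  B6 = {0, 2, 7}  B7 = {0, 6, 7}  B8 = {3, 6, 7}
Tree: B1–B2, B2–B3, B3–B4, B4–B5, B5–B6, B6–B7, B7–B8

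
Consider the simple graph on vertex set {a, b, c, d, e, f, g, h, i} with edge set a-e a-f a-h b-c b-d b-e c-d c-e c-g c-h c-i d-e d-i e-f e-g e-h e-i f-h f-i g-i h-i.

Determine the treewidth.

3

A width-3 tree decomposition is:
Bags: B1 = {c, e, h, i}  B2 = {e, f, h, i}  B3 = {c, d, e, i}  B4 = {c, e, g, i}  B5 = {b, c, d, e}  B6 = {a, e, f, h}
Tree: B1–B2, B1–B3, B3–B4, B3–B5, B2–B6
Every bag has size at most 4, so the width is 4 − 1 = 3 and tw(G) ≤ 3. For the lower bound, the 4 vertices {a, e, f, h} are pairwise adjacent, and any tree decomposition puts a clique entirely inside one bag — forcing width ≥ 3. Hence tw(G) = 3 exactly.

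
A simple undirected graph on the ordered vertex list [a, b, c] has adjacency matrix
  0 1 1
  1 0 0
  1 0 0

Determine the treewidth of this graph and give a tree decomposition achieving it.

Treewidth 1.
One optimal decomposition is:
Bags: B1 = {a, c}  B2 = {a, b}
Tree: B1–B2

Every bag has size at most 2, so the width is 2 − 1 = 1 and tw(G) ≤ 1. G has an edge, so its treewidth is at least 1. Hence tw(G) = 1 exactly.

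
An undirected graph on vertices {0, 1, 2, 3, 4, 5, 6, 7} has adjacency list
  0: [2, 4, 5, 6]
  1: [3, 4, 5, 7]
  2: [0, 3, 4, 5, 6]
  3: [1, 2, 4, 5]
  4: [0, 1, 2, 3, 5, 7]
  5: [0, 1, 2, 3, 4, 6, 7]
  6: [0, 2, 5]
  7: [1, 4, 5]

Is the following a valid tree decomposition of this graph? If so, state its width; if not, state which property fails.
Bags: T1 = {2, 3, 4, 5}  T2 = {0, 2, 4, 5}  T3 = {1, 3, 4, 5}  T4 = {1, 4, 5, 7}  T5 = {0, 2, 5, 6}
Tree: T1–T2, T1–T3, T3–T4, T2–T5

Yes; width 3.

Vertex coverage: the bags together contain {0, 1, 2, 3, 4, 5, 6, 7}, the full vertex set. Edge coverage: each edge of G has both endpoints in at least one bag. Running intersection: for every vertex, the bags containing it form a connected subtree. All three properties hold, so this is a valid tree decomposition of width max|bag| − 1 = 3, and hence tw(G) ≤ 3.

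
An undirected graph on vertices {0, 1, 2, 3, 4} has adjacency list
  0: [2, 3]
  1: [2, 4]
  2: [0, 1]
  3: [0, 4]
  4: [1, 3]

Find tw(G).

2

A width-2 tree decomposition is:
Bags: B1 = {1, 2, 4}  B2 = {2, 3, 4}  B3 = {0, 2, 3}
Tree: B1–B2, B2–B3
Every bag has size at most 3, so the width is 3 − 1 = 2 and tw(G) ≤ 2. Since 2–1–4–3–0–2 is a cycle in G, G is not acyclic. Forests are exactly the graphs of treewidth ≤ 1, so tw(G) ≥ 2. Hence tw(G) = 2 exactly.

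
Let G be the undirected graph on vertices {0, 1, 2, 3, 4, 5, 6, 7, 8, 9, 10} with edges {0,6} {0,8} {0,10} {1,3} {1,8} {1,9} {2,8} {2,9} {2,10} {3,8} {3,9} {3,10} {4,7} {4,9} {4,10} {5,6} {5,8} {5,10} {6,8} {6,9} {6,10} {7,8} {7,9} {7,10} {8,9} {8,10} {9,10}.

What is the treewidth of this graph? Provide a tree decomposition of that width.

Treewidth 3.
Bags: B1 = {6, 8, 9, 10}  B2 = {5, 6, 8, 10}  B3 = {7, 8, 9, 10}  B4 = {0, 6, 8, 10}  B5 = {3, 8, 9, 10}  B6 = {2, 8, 9, 10}  B7 = {1, 3, 8, 9}  B8 = {4, 7, 9, 10}
Tree: B1–B2, B1–B3, B2–B4, B3–B5, B1–B6, B5–B7, B3–B8

The largest bag has 4 vertices, giving width 3; this decomposition certifies tw(G) ≤ 3. Conversely, {1, 3, 8, 9} is a clique of size 4, and the vertices of any clique must share a bag in every tree decomposition; so some bag has ≥ 4 vertices and tw(G) ≥ 3. Therefore the treewidth is 3.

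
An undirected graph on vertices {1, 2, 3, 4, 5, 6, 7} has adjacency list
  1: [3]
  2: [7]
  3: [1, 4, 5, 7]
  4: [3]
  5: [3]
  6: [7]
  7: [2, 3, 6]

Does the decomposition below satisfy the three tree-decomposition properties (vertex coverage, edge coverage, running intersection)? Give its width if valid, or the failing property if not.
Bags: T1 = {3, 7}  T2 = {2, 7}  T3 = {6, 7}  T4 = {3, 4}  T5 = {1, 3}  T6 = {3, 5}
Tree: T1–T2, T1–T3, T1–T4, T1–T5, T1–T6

Vertex coverage: the bags together contain {1, 2, 3, 4, 5, 6, 7}, the full vertex set. Edge coverage: each edge of G has both endpoints in at least one bag. Running intersection: for every vertex, the bags containing it form a connected subtree. All three properties hold, so this is a valid tree decomposition of width max|bag| − 1 = 1, and hence tw(G) ≤ 1.

Yes; width 1.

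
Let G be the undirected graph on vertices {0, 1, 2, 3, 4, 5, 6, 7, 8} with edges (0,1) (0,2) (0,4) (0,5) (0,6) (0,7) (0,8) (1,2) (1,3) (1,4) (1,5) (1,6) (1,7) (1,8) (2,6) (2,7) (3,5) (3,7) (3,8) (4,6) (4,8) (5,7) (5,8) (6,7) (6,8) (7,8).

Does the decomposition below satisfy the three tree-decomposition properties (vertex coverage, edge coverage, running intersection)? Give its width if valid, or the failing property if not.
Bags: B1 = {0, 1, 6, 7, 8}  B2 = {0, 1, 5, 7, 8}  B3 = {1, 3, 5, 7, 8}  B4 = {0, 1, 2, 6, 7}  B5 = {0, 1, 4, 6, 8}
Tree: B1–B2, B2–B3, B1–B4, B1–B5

Yes; width 4.

Vertex coverage: the bags together contain {0, 1, 2, 3, 4, 5, 6, 7, 8}, the full vertex set. Edge coverage: each edge of G has both endpoints in at least one bag. Running intersection: for every vertex, the bags containing it form a connected subtree. All three properties hold, so this is a valid tree decomposition of width max|bag| − 1 = 4, and hence tw(G) ≤ 4.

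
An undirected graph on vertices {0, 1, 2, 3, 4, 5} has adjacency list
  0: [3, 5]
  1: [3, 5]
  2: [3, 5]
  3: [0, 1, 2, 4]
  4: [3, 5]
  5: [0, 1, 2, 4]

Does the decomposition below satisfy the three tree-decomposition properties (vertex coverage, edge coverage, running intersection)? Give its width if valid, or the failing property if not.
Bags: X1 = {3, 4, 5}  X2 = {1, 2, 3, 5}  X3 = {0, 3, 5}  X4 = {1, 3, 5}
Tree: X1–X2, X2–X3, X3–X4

A tree decomposition must satisfy three properties: every vertex lies in some bag; for every edge, both endpoints lie together in some bag; and for every vertex, the bags containing it form a connected subtree. Here bags containing vertex 1 are not connected in the tree, so the decomposition is invalid.

No — bags containing vertex 1 are not connected in the tree.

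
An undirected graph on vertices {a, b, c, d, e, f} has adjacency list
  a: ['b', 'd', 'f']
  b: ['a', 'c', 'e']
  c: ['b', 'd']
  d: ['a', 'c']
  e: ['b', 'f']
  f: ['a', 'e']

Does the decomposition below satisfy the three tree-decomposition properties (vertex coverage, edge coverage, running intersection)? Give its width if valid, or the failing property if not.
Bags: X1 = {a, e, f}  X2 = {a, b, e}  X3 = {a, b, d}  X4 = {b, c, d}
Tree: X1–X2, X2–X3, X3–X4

Yes; width 2.

Vertex coverage: the bags together contain {a, b, c, d, e, f}, the full vertex set. Edge coverage: each edge of G has both endpoints in at least one bag. Running intersection: for every vertex, the bags containing it form a connected subtree. All three properties hold, so this is a valid tree decomposition of width max|bag| − 1 = 2, and hence tw(G) ≤ 2.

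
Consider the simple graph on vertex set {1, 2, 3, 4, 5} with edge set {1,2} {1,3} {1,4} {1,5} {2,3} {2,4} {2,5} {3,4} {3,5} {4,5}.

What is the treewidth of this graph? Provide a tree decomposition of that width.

Treewidth 4.
One optimal decomposition is:
Bags: B1 = {1, 2, 3, 4, 5}
Tree: (single bag)

With just one bag of size 5, the width is 5 − 1 = 4, so tw(G) ≤ 4. Conversely, {1, 2, 3, 4, 5} is a clique of size 5, and the vertices of any clique must share a bag in every tree decomposition; so some bag has ≥ 5 vertices and tw(G) ≥ 4. Therefore the treewidth is 4.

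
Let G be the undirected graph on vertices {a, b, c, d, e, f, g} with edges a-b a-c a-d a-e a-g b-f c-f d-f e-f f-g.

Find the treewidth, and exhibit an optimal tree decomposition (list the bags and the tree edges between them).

Every bag has size at most 3, so the width is 3 − 1 = 2 and tw(G) ≤ 2. Since f–c–a–b–f is a cycle in G, G is not acyclic. Forests are exactly the graphs of treewidth ≤ 1, so tw(G) ≥ 2. Therefore the treewidth is 2.

Treewidth 2.
One optimal decomposition is:
Bags: B1 = {a, c, f}  B2 = {a, b, f}  B3 = {a, e, f}  B4 = {a, d, f}  B5 = {a, f, g}
Tree: B1–B2, B2–B3, B3–B4, B4–B5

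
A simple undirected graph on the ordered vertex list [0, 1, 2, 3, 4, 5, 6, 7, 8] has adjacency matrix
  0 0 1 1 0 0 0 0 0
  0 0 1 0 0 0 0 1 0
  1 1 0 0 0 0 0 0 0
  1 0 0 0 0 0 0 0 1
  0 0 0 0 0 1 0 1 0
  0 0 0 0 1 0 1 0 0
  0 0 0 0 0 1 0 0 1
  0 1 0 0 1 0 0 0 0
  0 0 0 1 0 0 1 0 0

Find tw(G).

2

A width-2 tree decomposition is:
Bags: B1 = {0, 2, 3}  B2 = {2, 3, 8}  B3 = {2, 6, 8}  B4 = {2, 5, 6}  B5 = {2, 4, 5}  B6 = {2, 4, 7}  B7 = {1, 2, 7}
Tree: B1–B2, B2–B3, B3–B4, B4–B5, B5–B6, B6–B7
Each bag holds 3 vertices, so the decomposition has width 2, which upper-bounds the treewidth. For the lower bound, G contains the cycle 2–0–3–8–6–5–4–7–1–2, so G is not a forest; only forests have treewidth ≤ 1, hence tw(G) ≥ 2. Hence tw(G) = 2 exactly.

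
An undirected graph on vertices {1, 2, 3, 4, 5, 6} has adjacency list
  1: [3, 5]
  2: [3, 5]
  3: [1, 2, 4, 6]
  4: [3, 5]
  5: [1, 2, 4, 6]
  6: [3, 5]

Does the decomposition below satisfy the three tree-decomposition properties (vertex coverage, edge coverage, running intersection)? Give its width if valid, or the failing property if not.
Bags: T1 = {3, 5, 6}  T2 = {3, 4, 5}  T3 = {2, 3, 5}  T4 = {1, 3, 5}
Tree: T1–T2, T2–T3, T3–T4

Every vertex of G appears in some bag (union = {1, 2, 3, 4, 5, 6}); every edge is covered by a bag; and for each vertex v the set of bags containing v is connected in the bag tree. The decomposition is therefore valid. The largest bag has 3 vertices, so the width is 2.

Yes; width 2.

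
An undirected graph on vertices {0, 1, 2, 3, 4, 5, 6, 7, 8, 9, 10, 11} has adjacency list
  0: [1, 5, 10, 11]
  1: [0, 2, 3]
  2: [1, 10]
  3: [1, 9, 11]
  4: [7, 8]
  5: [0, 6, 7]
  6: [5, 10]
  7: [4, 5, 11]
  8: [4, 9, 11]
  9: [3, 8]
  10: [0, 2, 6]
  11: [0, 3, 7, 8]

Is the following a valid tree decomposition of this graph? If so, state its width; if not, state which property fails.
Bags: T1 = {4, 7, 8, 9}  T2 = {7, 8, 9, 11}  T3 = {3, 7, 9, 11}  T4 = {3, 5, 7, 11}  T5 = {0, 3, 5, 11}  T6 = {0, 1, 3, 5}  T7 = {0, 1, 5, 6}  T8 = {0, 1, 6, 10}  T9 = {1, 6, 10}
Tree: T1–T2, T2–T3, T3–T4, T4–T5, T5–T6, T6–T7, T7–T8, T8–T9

A tree decomposition must satisfy three properties: every vertex lies in some bag; for every edge, both endpoints lie together in some bag; and for every vertex, the bags containing it form a connected subtree. Here vertex 2 appears in no bag, so the decomposition is invalid.

No — vertex 2 appears in no bag.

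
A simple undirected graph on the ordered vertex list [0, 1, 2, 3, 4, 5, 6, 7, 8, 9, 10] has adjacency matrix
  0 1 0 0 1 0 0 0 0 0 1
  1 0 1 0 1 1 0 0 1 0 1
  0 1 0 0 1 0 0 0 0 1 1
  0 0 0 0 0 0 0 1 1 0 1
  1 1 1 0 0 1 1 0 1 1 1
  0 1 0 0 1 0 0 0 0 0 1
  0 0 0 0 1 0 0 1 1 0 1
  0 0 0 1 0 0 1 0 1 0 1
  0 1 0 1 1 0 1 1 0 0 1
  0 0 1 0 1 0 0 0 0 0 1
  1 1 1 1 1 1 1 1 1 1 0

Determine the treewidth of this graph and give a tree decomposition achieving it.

Each bag holds 4 vertices, so the decomposition has width 3, which upper-bounds the treewidth. On the other hand G contains the 4-clique {3, 7, 8, 10}. A clique must lie in a single bag of any decomposition, so no decomposition can have width below 3. The upper and lower bounds meet at 3, so that is the treewidth.

Treewidth 3.
Bags: B1 = {1, 4, 8, 10}  B2 = {1, 2, 4, 10}  B3 = {4, 6, 8, 10}  B4 = {1, 4, 5, 10}  B5 = {6, 7, 8, 10}  B6 = {3, 7, 8, 10}  B7 = {2, 4, 9, 10}  B8 = {0, 1, 4, 10}
Tree: B1–B2, B1–B3, B1–B4, B3–B5, B5–B6, B2–B7, B1–B8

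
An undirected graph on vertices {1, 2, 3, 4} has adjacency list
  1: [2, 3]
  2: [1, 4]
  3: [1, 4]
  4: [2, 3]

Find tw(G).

A width-2 tree decomposition is:
Bags: B1 = {1, 2, 3}  B2 = {2, 3, 4}
Tree: B1–B2
The largest bag has 3 vertices, giving width 2; this decomposition certifies tw(G) ≤ 2. For the lower bound, G contains the cycle 2–1–3–4–2, so G is not a forest; only forests have treewidth ≤ 1, hence tw(G) ≥ 2. The upper and lower bounds meet at 2, so that is the treewidth.

2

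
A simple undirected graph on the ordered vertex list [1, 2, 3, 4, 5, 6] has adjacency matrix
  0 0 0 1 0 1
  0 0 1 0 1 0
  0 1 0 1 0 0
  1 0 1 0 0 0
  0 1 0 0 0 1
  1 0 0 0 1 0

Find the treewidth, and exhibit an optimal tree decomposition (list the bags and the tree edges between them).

Treewidth 2.
One optimal decomposition is:
Bags: B1 = {1, 4, 6}  B2 = {4, 5, 6}  B3 = {2, 4, 5}  B4 = {2, 3, 4}
Tree: B1–B2, B2–B3, B3–B4

Each bag holds 3 vertices, so the decomposition has width 2, which upper-bounds the treewidth. Since 4–1–6–5–2–3–4 is a cycle in G, G is not acyclic. Forests are exactly the graphs of treewidth ≤ 1, so tw(G) ≥ 2. The upper and lower bounds meet at 2, so that is the treewidth.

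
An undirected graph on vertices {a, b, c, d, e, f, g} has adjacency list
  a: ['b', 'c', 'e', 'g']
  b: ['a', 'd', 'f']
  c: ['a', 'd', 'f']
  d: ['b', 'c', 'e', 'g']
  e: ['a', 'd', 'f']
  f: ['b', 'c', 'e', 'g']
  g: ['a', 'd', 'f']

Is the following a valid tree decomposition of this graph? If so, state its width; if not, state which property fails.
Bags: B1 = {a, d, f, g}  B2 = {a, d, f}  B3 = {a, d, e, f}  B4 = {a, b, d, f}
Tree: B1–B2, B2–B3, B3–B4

A tree decomposition must satisfy three properties: every vertex lies in some bag; for every edge, both endpoints lie together in some bag; and for every vertex, the bags containing it form a connected subtree. Here vertex c appears in no bag, so the decomposition is invalid.

No — vertex c appears in no bag.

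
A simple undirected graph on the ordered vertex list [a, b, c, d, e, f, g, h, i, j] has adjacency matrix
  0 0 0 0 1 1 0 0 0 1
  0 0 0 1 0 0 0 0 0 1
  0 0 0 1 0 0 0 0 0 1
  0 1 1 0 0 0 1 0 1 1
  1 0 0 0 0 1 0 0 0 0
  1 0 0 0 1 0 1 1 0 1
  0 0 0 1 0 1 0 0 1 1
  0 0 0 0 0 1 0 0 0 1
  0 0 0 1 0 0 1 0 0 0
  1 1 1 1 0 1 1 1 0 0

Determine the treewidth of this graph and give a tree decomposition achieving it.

Treewidth 2.
One such decomposition:
Bags: B1 = {f, g, j}  B2 = {f, h, j}  B3 = {a, f, j}  B4 = {d, g, j}  B5 = {d, g, i}  B6 = {a, e, f}  B7 = {b, d, j}  B8 = {c, d, j}
Tree: B1–B2, B2–B3, B1–B4, B4–B5, B3–B6, B4–B7, B7–B8

The largest bag has 3 vertices, giving width 2; this decomposition certifies tw(G) ≤ 2. Conversely, {d, g, j} is a clique of size 3, and the vertices of any clique must share a bag in every tree decomposition; so some bag has ≥ 3 vertices and tw(G) ≥ 2. Hence tw(G) = 2 exactly.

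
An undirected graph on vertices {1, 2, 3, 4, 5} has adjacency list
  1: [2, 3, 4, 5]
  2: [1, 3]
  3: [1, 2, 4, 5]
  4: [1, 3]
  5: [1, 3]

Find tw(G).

2

A width-2 tree decomposition is:
Bags: B1 = {1, 3, 4}  B2 = {1, 2, 3}  B3 = {1, 3, 5}
Tree: B1–B2, B1–B3
The largest bag has 3 vertices, giving width 2; this decomposition certifies tw(G) ≤ 2. On the other hand G contains the 3-clique {1, 2, 3}. A clique must lie in a single bag of any decomposition, so no decomposition can have width below 2. Hence tw(G) = 2 exactly.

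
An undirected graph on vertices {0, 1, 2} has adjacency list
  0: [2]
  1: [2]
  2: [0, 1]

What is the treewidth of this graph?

A width-1 tree decomposition is:
Bags: B1 = {0, 2}  B2 = {1, 2}
Tree: B1–B2
Each bag holds 2 vertices, so the decomposition has width 1, which upper-bounds the treewidth. G has an edge, so its treewidth is at least 1. The upper and lower bounds meet at 1, so that is the treewidth.

1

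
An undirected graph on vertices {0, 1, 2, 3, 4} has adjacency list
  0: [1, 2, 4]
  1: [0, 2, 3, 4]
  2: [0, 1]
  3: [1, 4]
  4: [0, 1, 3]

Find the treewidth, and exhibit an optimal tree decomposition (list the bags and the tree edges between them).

Treewidth 2.
Bags: B1 = {0, 1, 4}  B2 = {1, 3, 4}  B3 = {0, 1, 2}
Tree: B1–B2, B1–B3

Each bag holds 3 vertices, so the decomposition has width 2, which upper-bounds the treewidth. For the lower bound, the 3 vertices {0, 1, 2} are pairwise adjacent, and any tree decomposition puts a clique entirely inside one bag — forcing width ≥ 2. Hence tw(G) = 2 exactly.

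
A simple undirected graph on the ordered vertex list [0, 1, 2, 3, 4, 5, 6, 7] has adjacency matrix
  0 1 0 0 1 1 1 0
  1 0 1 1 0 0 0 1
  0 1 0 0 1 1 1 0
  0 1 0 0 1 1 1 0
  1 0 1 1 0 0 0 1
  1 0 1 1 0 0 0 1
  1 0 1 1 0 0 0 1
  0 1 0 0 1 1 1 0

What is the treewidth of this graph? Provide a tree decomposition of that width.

The largest bag has 5 vertices, giving width 4; this decomposition certifies tw(G) ≤ 4. For the lower bound: the 5 vertex sets {2,4}, {0,1}, {3,6}, {5}, {7} are disjoint, each induces a connected subgraph, and every pair is joined by at least one edge of G. Contracting each set to a single vertex therefore yields K_{5} as a minor, and since treewidth is minor-monotone, tw(G) ≥ tw(K_{5}) = 4. Therefore the treewidth is 4.

Treewidth 4.
One such decomposition:
Bags: B1 = {1, 2, 4, 5, 6}  B2 = {0, 1, 4, 5, 6}  B3 = {1, 3, 4, 5, 6}  B4 = {1, 4, 5, 6, 7}
Tree: B1–B2, B2–B3, B3–B4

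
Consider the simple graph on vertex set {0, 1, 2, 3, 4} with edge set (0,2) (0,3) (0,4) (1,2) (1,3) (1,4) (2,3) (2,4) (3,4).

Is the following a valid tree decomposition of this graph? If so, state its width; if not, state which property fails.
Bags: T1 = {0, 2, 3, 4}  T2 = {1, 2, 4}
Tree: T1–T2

A tree decomposition must satisfy three properties: every vertex lies in some bag; for every edge, both endpoints lie together in some bag; and for every vertex, the bags containing it form a connected subtree. Here edge (3,1) lies in no bag, so the decomposition is invalid.

No — edge (3,1) lies in no bag.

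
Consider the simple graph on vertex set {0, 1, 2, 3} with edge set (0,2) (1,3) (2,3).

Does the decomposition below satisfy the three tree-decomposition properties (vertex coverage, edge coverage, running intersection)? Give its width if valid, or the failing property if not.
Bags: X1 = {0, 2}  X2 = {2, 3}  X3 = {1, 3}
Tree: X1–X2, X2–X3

Yes; width 1.

Vertex coverage: the bags together contain {0, 1, 2, 3}, the full vertex set. Edge coverage: each edge of G has both endpoints in at least one bag. Running intersection: for every vertex, the bags containing it form a connected subtree. All three properties hold, so this is a valid tree decomposition of width max|bag| − 1 = 1, and hence tw(G) ≤ 1.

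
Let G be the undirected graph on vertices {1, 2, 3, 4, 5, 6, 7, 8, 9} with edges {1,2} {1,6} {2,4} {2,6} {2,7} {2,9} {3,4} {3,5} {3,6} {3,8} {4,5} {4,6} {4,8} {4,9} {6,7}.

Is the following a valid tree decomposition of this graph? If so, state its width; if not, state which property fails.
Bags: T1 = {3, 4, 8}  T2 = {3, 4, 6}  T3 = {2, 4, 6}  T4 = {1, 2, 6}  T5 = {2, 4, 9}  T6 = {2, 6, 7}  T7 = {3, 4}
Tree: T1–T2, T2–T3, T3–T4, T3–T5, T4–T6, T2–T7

A tree decomposition must satisfy three properties: every vertex lies in some bag; for every edge, both endpoints lie together in some bag; and for every vertex, the bags containing it form a connected subtree. Here vertex 5 appears in no bag, so the decomposition is invalid.

No — vertex 5 appears in no bag.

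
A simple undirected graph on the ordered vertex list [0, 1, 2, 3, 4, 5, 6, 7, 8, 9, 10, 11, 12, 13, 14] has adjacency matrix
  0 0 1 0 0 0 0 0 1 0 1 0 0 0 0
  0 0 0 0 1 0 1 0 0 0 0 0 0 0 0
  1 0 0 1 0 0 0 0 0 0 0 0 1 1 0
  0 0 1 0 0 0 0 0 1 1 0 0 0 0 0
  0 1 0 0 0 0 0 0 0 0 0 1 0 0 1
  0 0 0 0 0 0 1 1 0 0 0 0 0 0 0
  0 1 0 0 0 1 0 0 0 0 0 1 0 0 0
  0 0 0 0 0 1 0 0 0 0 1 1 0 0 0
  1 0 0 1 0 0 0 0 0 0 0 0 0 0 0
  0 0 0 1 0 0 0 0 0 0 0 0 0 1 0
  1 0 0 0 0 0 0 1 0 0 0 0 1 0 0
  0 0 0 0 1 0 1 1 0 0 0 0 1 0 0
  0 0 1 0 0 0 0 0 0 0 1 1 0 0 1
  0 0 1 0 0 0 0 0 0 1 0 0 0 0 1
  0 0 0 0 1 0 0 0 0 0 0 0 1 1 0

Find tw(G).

3

A width-3 tree decomposition is:
Bags: B1 = {1, 4, 5, 6}  B2 = {4, 5, 6, 11}  B3 = {4, 5, 7, 11}  B4 = {4, 7, 11, 14}  B5 = {7, 11, 12, 14}  B6 = {7, 10, 12, 14}  B7 = {10, 12, 13, 14}  B8 = {2, 10, 12, 13}  B9 = {0, 2, 10, 13}  B10 = {0, 2, 9, 13}  B11 = {0, 2, 3, 9}  B12 = {0, 3, 8, 9}
Tree: B1–B2, B2–B3, B3–B4, B4–B5, B5–B6, B6–B7, B7–B8, B8–B9, B9–B10, B10–B11, B11–B12
Each bag holds 4 vertices, so the decomposition has width 3, which upper-bounds the treewidth. For the lower bound: the 4 vertex sets {1,5,6}, {4}, {11}, {7,10,12,14} are disjoint, each induces a connected subgraph, and every pair is joined by at least one edge of G. Contracting each set to a single vertex therefore yields K_{4} as a minor, and since treewidth is minor-monotone, tw(G) ≥ tw(K_{4}) = 3. The upper and lower bounds meet at 3, so that is the treewidth.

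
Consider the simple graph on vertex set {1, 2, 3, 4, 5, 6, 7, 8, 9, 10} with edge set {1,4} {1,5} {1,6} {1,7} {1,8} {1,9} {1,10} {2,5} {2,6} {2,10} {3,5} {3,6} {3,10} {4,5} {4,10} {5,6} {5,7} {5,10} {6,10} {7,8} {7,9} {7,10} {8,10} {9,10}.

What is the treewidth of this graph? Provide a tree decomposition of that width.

Each bag holds 4 vertices, so the decomposition has width 3, which upper-bounds the treewidth. Conversely, {1, 7, 8, 10} is a clique of size 4, and the vertices of any clique must share a bag in every tree decomposition; so some bag has ≥ 4 vertices and tw(G) ≥ 3. Combining the bounds, tw(G) = 3.

Treewidth 3.
One such decomposition:
Bags: B1 = {2, 5, 6, 10}  B2 = {1, 5, 6, 10}  B3 = {1, 5, 7, 10}  B4 = {3, 5, 6, 10}  B5 = {1, 4, 5, 10}  B6 = {1, 7, 9, 10}  B7 = {1, 7, 8, 10}
Tree: B1–B2, B2–B3, B2–B4, B2–B5, B3–B6, B6–B7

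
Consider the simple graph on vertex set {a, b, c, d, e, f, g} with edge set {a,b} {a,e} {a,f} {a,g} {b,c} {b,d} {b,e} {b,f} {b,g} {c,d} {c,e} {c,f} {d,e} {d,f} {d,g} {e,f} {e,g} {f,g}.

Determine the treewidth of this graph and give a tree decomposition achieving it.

Treewidth 4.
Bags: B1 = {b, d, e, f, g}  B2 = {b, c, d, e, f}  B3 = {a, b, e, f, g}
Tree: B1–B2, B1–B3

The largest bag has 5 vertices, giving width 4; this decomposition certifies tw(G) ≤ 4. On the other hand G contains the 5-clique {b, d, e, f, g}. A clique must lie in a single bag of any decomposition, so no decomposition can have width below 4. The upper and lower bounds meet at 4, so that is the treewidth.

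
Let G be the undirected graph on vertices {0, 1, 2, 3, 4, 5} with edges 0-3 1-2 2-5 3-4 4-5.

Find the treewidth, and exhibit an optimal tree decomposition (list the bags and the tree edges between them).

The largest bag has 2 vertices, giving width 1; this decomposition certifies tw(G) ≤ 1. G has an edge, so its treewidth is at least 1. Hence tw(G) = 1 exactly.

Treewidth 1.
Bags: B1 = {0, 3}  B2 = {3, 4}  B3 = {4, 5}  B4 = {2, 5}  B5 = {1, 2}
Tree: B1–B2, B2–B3, B3–B4, B4–B5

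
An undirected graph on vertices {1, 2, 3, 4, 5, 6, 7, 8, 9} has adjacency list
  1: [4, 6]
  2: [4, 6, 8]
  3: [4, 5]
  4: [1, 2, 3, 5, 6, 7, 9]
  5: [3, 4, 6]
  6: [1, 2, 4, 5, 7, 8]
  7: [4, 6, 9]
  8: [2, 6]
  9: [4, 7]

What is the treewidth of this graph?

2

A width-2 tree decomposition is:
Bags: B1 = {1, 4, 6}  B2 = {4, 6, 7}  B3 = {2, 4, 6}  B4 = {4, 7, 9}  B5 = {4, 5, 6}  B6 = {2, 6, 8}  B7 = {3, 4, 5}
Tree: B1–B2, B1–B3, B2–B4, B3–B5, B3–B6, B5–B7
Each bag holds 3 vertices, so the decomposition has width 2, which upper-bounds the treewidth. For the lower bound, the 3 vertices {2, 6, 8} are pairwise adjacent, and any tree decomposition puts a clique entirely inside one bag — forcing width ≥ 2. Therefore the treewidth is 2.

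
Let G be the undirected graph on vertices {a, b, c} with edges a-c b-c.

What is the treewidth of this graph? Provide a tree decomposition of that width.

Treewidth 1.
One such decomposition:
Bags: B1 = {b, c}  B2 = {a, c}
Tree: B1–B2

The largest bag has 2 vertices, giving width 1; this decomposition certifies tw(G) ≤ 1. Any graph with an edge has treewidth ≥ 1, and G has the edge b–c. Hence tw(G) = 1 exactly.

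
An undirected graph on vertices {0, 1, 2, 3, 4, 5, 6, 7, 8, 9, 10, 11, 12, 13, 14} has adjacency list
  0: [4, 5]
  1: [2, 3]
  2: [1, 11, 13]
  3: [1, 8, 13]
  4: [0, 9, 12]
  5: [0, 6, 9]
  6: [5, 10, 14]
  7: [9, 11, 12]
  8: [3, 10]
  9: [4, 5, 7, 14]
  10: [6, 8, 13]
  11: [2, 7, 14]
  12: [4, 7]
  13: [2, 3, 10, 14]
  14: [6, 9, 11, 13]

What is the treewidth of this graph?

A width-3 tree decomposition is:
Bags: B1 = {1, 2, 3, 8}  B2 = {2, 3, 8, 13}  B3 = {2, 8, 10, 13}  B4 = {2, 10, 11, 13}  B5 = {10, 11, 13, 14}  B6 = {6, 10, 11, 14}  B7 = {6, 7, 11, 14}  B8 = {6, 7, 9, 14}  B9 = {5, 6, 7, 9}  B10 = {5, 7, 9, 12}  B11 = {4, 5, 9, 12}  B12 = {0, 4, 5, 12}
Tree: B1–B2, B2–B3, B3–B4, B4–B5, B5–B6, B6–B7, B7–B8, B8–B9, B9–B10, B10–B11, B11–B12
Each bag holds 4 vertices, so the decomposition has width 3, which upper-bounds the treewidth. For the lower bound: the 4 vertex sets {1,3,8}, {2}, {13}, {6,10,11,14} are disjoint, each induces a connected subgraph, and every pair is joined by at least one edge of G. Contracting each set to a single vertex therefore yields K_{4} as a minor, and since treewidth is minor-monotone, tw(G) ≥ tw(K_{4}) = 3. The upper and lower bounds meet at 3, so that is the treewidth.

3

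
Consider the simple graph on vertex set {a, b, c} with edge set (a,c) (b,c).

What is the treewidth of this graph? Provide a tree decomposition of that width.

Treewidth 1.
One optimal decomposition is:
Bags: B1 = {b, c}  B2 = {a, c}
Tree: B1–B2

The largest bag has 2 vertices, giving width 1; this decomposition certifies tw(G) ≤ 1. Since G has at least one edge (e.g. c–b), it is not an edgeless graph, so tw(G) ≥ 1. The upper and lower bounds meet at 1, so that is the treewidth.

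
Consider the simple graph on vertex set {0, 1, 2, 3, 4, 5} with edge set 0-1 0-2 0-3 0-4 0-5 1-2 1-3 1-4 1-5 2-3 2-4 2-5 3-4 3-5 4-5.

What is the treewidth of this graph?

A width-5 tree decomposition is:
Bags: B1 = {0, 1, 2, 3, 4, 5}
Tree: (single bag)
With just one bag of size 6, the width is 6 − 1 = 5, so tw(G) ≤ 5. On the other hand G contains the 6-clique {0, 1, 2, 3, 4, 5}. A clique must lie in a single bag of any decomposition, so no decomposition can have width below 5. Therefore the treewidth is 5.

5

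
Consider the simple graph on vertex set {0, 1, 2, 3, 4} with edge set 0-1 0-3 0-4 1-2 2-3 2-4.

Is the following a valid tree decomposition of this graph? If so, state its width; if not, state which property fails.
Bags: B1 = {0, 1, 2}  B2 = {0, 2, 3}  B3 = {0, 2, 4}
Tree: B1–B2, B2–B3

Vertex coverage: the bags together contain {0, 1, 2, 3, 4}, the full vertex set. Edge coverage: each edge of G has both endpoints in at least one bag. Running intersection: for every vertex, the bags containing it form a connected subtree. All three properties hold, so this is a valid tree decomposition of width max|bag| − 1 = 2, and hence tw(G) ≤ 2.

Yes; width 2.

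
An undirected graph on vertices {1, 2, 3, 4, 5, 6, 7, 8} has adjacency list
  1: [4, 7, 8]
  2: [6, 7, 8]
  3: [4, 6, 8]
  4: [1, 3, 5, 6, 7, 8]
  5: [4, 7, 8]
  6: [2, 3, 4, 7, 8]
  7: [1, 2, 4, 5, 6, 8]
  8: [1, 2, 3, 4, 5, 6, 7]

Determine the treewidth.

A width-3 tree decomposition is:
Bags: B1 = {3, 4, 6, 8}  B2 = {4, 6, 7, 8}  B3 = {1, 4, 7, 8}  B4 = {2, 6, 7, 8}  B5 = {4, 5, 7, 8}
Tree: B1–B2, B2–B3, B2–B4, B3–B5
Every bag has size at most 4, so the width is 4 − 1 = 3 and tw(G) ≤ 3. For the lower bound, the 4 vertices {2, 6, 7, 8} are pairwise adjacent, and any tree decomposition puts a clique entirely inside one bag — forcing width ≥ 3. Hence tw(G) = 3 exactly.

3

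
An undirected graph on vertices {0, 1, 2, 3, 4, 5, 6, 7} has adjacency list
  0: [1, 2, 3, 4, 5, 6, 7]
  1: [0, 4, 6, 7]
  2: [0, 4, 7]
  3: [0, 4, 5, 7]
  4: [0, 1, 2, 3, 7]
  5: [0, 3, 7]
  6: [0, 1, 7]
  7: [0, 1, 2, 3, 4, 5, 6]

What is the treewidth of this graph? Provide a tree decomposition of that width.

Every bag has size at most 4, so the width is 4 − 1 = 3 and tw(G) ≤ 3. On the other hand G contains the 4-clique {0, 1, 4, 7}. A clique must lie in a single bag of any decomposition, so no decomposition can have width below 3. Combining the bounds, tw(G) = 3.

Treewidth 3.
One optimal decomposition is:
Bags: B1 = {0, 1, 4, 7}  B2 = {0, 3, 4, 7}  B3 = {0, 1, 6, 7}  B4 = {0, 3, 5, 7}  B5 = {0, 2, 4, 7}
Tree: B1–B2, B1–B3, B2–B4, B1–B5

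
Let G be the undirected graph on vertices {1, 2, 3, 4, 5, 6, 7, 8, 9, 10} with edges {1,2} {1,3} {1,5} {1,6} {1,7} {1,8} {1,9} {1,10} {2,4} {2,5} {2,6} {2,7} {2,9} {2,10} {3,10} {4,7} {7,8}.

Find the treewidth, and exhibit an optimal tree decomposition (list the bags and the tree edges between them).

Treewidth 2.
One such decomposition:
Bags: B1 = {1, 2, 10}  B2 = {1, 2, 7}  B3 = {1, 2, 9}  B4 = {1, 2, 5}  B5 = {1, 7, 8}  B6 = {2, 4, 7}  B7 = {1, 3, 10}  B8 = {1, 2, 6}
Tree: B1–B2, B2–B3, B1–B4, B2–B5, B2–B6, B1–B7, B3–B8

Every bag has size at most 3, so the width is 3 − 1 = 2 and tw(G) ≤ 2. Conversely, {1, 7, 8} is a clique of size 3, and the vertices of any clique must share a bag in every tree decomposition; so some bag has ≥ 3 vertices and tw(G) ≥ 2. The upper and lower bounds meet at 2, so that is the treewidth.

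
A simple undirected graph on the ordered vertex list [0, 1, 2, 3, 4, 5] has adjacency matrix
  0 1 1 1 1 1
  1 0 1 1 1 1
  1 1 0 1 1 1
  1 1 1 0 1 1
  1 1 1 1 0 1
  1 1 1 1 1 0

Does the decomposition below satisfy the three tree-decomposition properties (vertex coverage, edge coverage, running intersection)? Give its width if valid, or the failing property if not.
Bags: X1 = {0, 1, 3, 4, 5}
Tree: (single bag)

A tree decomposition must satisfy three properties: every vertex lies in some bag; for every edge, both endpoints lie together in some bag; and for every vertex, the bags containing it form a connected subtree. Here vertex 2 appears in no bag, so the decomposition is invalid.

No — vertex 2 appears in no bag.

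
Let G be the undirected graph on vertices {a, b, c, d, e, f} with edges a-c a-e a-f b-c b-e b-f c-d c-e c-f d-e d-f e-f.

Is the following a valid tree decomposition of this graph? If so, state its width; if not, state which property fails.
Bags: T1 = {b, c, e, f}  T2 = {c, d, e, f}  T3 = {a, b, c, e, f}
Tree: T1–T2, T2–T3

A tree decomposition must satisfy three properties: every vertex lies in some bag; for every edge, both endpoints lie together in some bag; and for every vertex, the bags containing it form a connected subtree. Here bags containing vertex b are not connected in the tree, so the decomposition is invalid.

No — bags containing vertex b are not connected in the tree.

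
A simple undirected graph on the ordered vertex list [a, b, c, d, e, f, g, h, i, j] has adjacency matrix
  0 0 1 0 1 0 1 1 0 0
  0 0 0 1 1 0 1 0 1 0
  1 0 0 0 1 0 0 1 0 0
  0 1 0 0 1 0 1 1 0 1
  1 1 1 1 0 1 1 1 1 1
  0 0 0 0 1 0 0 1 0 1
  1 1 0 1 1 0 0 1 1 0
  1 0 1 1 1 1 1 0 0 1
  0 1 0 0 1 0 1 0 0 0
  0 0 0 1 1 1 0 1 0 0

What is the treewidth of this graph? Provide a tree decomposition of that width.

The largest bag has 4 vertices, giving width 3; this decomposition certifies tw(G) ≤ 3. On the other hand G contains the 4-clique {d, e, g, h}. A clique must lie in a single bag of any decomposition, so no decomposition can have width below 3. Combining the bounds, tw(G) = 3.

Treewidth 3.
One such decomposition:
Bags: B1 = {d, e, g, h}  B2 = {a, e, g, h}  B3 = {b, d, e, g}  B4 = {d, e, h, j}  B5 = {a, c, e, h}  B6 = {e, f, h, j}  B7 = {b, e, g, i}
Tree: B1–B2, B1–B3, B1–B4, B2–B5, B4–B6, B3–B7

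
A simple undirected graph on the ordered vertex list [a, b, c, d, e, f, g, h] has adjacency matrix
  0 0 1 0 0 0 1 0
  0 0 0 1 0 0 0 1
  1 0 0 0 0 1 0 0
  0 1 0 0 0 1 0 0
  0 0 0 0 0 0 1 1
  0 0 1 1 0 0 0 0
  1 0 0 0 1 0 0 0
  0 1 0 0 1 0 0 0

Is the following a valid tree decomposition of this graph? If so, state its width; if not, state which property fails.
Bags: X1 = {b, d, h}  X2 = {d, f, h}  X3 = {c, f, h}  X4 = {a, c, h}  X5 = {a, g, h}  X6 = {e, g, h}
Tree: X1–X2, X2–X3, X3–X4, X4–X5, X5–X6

Yes; width 2.

Vertex coverage: the bags together contain {a, b, c, d, e, f, g, h}, the full vertex set. Edge coverage: each edge of G has both endpoints in at least one bag. Running intersection: for every vertex, the bags containing it form a connected subtree. All three properties hold, so this is a valid tree decomposition of width max|bag| − 1 = 2, and hence tw(G) ≤ 2.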